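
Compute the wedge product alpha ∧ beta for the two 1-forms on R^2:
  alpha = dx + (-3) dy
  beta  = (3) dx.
alpha ∧ beta = (9) dx ∧ dy

Distribute the wedge, using dx_i ∧ dx_j = -dx_j ∧ dx_i and dx_i ∧ dx_i = 0. For each pair (i, j) with i < j, the coefficient of dx_i ∧ dx_j in alpha ∧ beta is (alpha_i * beta_j - alpha_j * beta_i). Collecting: alpha ∧ beta = (9) dx ∧ dy.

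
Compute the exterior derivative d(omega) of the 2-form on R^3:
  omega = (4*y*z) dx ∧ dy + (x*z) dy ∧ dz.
d(omega) = (4*y + z) dx ∧ dy ∧ dz

For a 2-form omega = sum_{i<j} g_{ij} dx_i ∧ dx_j, the exterior derivative is
  d(omega) = sum_{i<j} d(g_{ij}) ∧ dx_i ∧ dx_j = sum_{i<j, k} (∂g_{ij}/∂x_k) dx_k ∧ dx_i ∧ dx_j.
Expand each term, using dx_k ∧ dx_i ∧ dx_j = sgn(permutation) dx_{(a)} ∧ dx_{(b)} ∧ dx_{(c)} with (a < b < c) sorted:
  d(4*y*z) includes (∂/∂z)(4*y*z) dz = (4*y) dz, which multiplied by dx ∧ dy gives (4*y) dx ∧ dy ∧ dz
  d(x*z) includes (∂/∂x)(x*z) dx = (z) dx, which multiplied by dy ∧ dz gives (z) dx ∧ dy ∧ dz
Collecting like 3-forms: d(omega) = (4*y + z) dx ∧ dy ∧ dz.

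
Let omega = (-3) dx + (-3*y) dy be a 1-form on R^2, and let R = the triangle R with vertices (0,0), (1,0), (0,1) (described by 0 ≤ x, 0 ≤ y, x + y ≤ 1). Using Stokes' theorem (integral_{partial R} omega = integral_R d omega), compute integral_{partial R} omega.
integral_(partial R) omega = 0

Stokes: integral_partial_R omega = integral_R d omega with d omega = (∂Q/∂x - ∂P/∂y) dx ∧ dy.
  ∂Q/∂x = 0
  ∂P/∂y = 0
  integrand = ∂Q/∂x - ∂P/∂y = 0.
Integrating over R: integral_0^1 integral_0^{1-x} (0) dy dx = 0.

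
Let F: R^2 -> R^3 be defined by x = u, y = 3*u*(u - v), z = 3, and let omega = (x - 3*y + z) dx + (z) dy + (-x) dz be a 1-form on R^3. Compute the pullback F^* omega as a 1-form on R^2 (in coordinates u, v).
F^* omega = (-9*u^2 + 9*u*v + 19*u - 9*v + 3) du + (-9*u) dv

Using F^*(f dg) = (f ∘ F) d(g ∘ F), substitute each coordinate x_i by F_i(u, v) in f_i, and replace dx_i by d F_i = (∂F_i/∂u) du + (∂F_i/∂v) dv.
  For the x component: f_1(F) = -9*u^2 + 9*u*v + u + 3; d F_1 = (1) du + (0) dv
  For the y component: f_2(F) = 3; d F_2 = (6*u - 3*v) du + (-3*u) dv
  For the z component: f_3(F) = -u; d F_3 = (0) du + (0) dv
Combining and collecting du, dv coefficients:
  coeff of du: -9*u^2 + 9*u*v + 19*u - 9*v + 3
  coeff of dv: -9*u
F^* omega = (-9*u^2 + 9*u*v + 19*u - 9*v + 3) du + (-9*u) dv.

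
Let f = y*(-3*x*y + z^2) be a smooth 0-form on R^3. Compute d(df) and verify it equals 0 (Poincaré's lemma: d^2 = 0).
d(df) = 0

Step 1: df = sum_i (∂f/∂x_i) dx_i = (-3*y^2) dx + (-6*x*y + z^2) dy + (2*y*z) dz.
Step 2: Apply d again. Using the 1-form formula, the coefficient of dx ∧ dy in d(df) is ∂^2 f/∂x ∂y - ∂^2 f/∂y ∂x = (-6*y) - (-6*y) = 0 (equality of mixed partials for smooth f).
Similarly for dx ∧ dz and dy ∧ dz — all coefficients vanish. So d(df) = 0.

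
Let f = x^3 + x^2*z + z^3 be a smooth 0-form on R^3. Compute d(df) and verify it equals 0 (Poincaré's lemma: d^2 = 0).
d(df) = 0

Step 1: df = sum_i (∂f/∂x_i) dx_i = (x*(3*x + 2*z)) dx + (0) dy + (x^2 + 3*z^2) dz.
Step 2: Apply d again. Using the 1-form formula, the coefficient of dx ∧ dy in d(df) is ∂^2 f/∂x ∂y - ∂^2 f/∂y ∂x = (0) - (0) = 0 (equality of mixed partials for smooth f).
Similarly for dx ∧ dz and dy ∧ dz — all coefficients vanish. So d(df) = 0.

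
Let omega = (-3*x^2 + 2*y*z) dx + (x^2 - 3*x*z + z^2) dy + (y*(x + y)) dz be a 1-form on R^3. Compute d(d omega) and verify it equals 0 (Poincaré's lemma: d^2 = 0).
d(d omega) = 0

Step 1: d omega = sum_{i<j} (∂f_j/∂x_i - ∂f_i/∂x_j) dx_i ∧ dx_j:
  coeff of dx ∧ dy: 2*x - 5*z
  coeff of dx ∧ dz: -y
  coeff of dy ∧ dz: 4*x + 2*y - 2*z
Step 2: Apply d again to each 2-form coefficient. The only possible 3-form in R^3 is dx ∧ dy ∧ dz, with coefficient
  ∂(coeff of dy∧dz)/∂x - ∂(coeff of dx∧dz)/∂y + ∂(coeff of dx∧dy)/∂z
  = ∂/∂x (4*x + 2*y - 2*z) - ∂/∂y (-y) + ∂/∂z (2*x - 5*z).
Each of these terms simplifies to sums of mixed partials that cancel in pairs. The result is 0 (by equality of mixed partials for smooth functions — Schwarz / Clairaut).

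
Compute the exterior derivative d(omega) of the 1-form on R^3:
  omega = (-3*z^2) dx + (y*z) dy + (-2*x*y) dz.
d(omega) = (-2*y + 6*z) dx ∧ dz + (-2*x - y) dy ∧ dz

For a 1-form omega = sum_i f_i dx_i, the exterior derivative is
  d(omega) = sum_{i < j} (∂f_j/∂x_i - ∂f_i/∂x_j) dx_i ∧ dx_j.
  coefficient of dx ∧ dz: ∂f_3/∂x - ∂f_1/∂z = ∂(-2*x*y)/∂x - ∂(-3*z^2)/∂z = -2*y + 6*z
  coefficient of dy ∧ dz: ∂f_3/∂y - ∂f_2/∂z = ∂(-2*x*y)/∂y - ∂(y*z)/∂z = -2*x - y
Assembling: d(omega) = (-2*y + 6*z) dx ∧ dz + (-2*x - y) dy ∧ dz.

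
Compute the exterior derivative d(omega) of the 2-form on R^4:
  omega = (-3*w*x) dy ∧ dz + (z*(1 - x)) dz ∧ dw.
d(omega) = (-3*w) dx ∧ dy ∧ dz + (-3*x) dy ∧ dz ∧ dw + (-z) dx ∧ dz ∧ dw

For a 2-form omega = sum_{i<j} g_{ij} dx_i ∧ dx_j, the exterior derivative is
  d(omega) = sum_{i<j} d(g_{ij}) ∧ dx_i ∧ dx_j = sum_{i<j, k} (∂g_{ij}/∂x_k) dx_k ∧ dx_i ∧ dx_j.
Expand each term, using dx_k ∧ dx_i ∧ dx_j = sgn(permutation) dx_{(a)} ∧ dx_{(b)} ∧ dx_{(c)} with (a < b < c) sorted:
  d(-3*w*x) includes (∂/∂x)(-3*w*x) dx = (-3*w) dx, which multiplied by dy ∧ dz gives (-3*w) dx ∧ dy ∧ dz
  d(-3*w*x) includes (∂/∂w)(-3*w*x) dw = (-3*x) dw, which multiplied by dy ∧ dz gives (-3*x) dy ∧ dz ∧ dw
  d(z*(1 - x)) includes (∂/∂x)(z*(1 - x)) dx = (-z) dx, which multiplied by dz ∧ dw gives (-z) dx ∧ dz ∧ dw
Collecting like 3-forms: d(omega) = (-3*w) dx ∧ dy ∧ dz + (-3*x) dy ∧ dz ∧ dw + (-z) dx ∧ dz ∧ dw.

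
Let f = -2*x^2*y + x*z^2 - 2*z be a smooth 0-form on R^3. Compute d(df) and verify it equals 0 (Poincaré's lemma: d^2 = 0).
d(df) = 0

Step 1: df = sum_i (∂f/∂x_i) dx_i = (-4*x*y + z^2) dx + (-2*x^2) dy + (2*x*z - 2) dz.
Step 2: Apply d again. Using the 1-form formula, the coefficient of dx ∧ dy in d(df) is ∂^2 f/∂x ∂y - ∂^2 f/∂y ∂x = (-4*x) - (-4*x) = 0 (equality of mixed partials for smooth f).
Similarly for dx ∧ dz and dy ∧ dz — all coefficients vanish. So d(df) = 0.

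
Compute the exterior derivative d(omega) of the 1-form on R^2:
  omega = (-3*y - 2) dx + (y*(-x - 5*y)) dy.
d(omega) = (3 - y) dx ∧ dy

For a 1-form omega = sum_i f_i dx_i, the exterior derivative is
  d(omega) = sum_{i < j} (∂f_j/∂x_i - ∂f_i/∂x_j) dx_i ∧ dx_j.
  coefficient of dx ∧ dy: ∂f_2/∂x - ∂f_1/∂y = ∂(y*(-x - 5*y))/∂x - ∂(-3*y - 2)/∂y = 3 - y
Assembling: d(omega) = (3 - y) dx ∧ dy.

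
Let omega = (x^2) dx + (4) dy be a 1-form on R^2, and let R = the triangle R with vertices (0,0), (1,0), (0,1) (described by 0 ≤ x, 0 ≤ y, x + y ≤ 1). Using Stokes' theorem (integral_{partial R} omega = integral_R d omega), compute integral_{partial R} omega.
integral_(partial R) omega = 0

Stokes: integral_partial_R omega = integral_R d omega with d omega = (∂Q/∂x - ∂P/∂y) dx ∧ dy.
  ∂Q/∂x = 0
  ∂P/∂y = 0
  integrand = ∂Q/∂x - ∂P/∂y = 0.
Integrating over R: integral_0^1 integral_0^{1-x} (0) dy dx = 0.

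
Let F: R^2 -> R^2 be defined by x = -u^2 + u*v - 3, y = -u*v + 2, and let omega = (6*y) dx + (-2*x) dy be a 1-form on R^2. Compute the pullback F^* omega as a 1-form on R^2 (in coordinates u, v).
F^* omega = (10*u^2*v - 4*u*v^2 - 24*u + 6*v) du + (2*u*(-u^2 - 2*u*v + 3)) dv

Using F^*(f dg) = (f ∘ F) d(g ∘ F), substitute each coordinate x_i by F_i(u, v) in f_i, and replace dx_i by d F_i = (∂F_i/∂u) du + (∂F_i/∂v) dv.
  For the x component: f_1(F) = -6*u*v + 12; d F_1 = (-2*u + v) du + (u) dv
  For the y component: f_2(F) = 2*u^2 - 2*u*v + 6; d F_2 = (-v) du + (-u) dv
Combining and collecting du, dv coefficients:
  coeff of du: 10*u^2*v - 4*u*v^2 - 24*u + 6*v
  coeff of dv: 2*u*(-u^2 - 2*u*v + 3)
F^* omega = (10*u^2*v - 4*u*v^2 - 24*u + 6*v) du + (2*u*(-u^2 - 2*u*v + 3)) dv.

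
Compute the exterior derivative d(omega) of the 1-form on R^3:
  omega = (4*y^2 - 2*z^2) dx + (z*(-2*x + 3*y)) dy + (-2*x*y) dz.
d(omega) = (-8*y - 2*z) dx ∧ dy + (-2*y + 4*z) dx ∧ dz + (-3*y) dy ∧ dz

For a 1-form omega = sum_i f_i dx_i, the exterior derivative is
  d(omega) = sum_{i < j} (∂f_j/∂x_i - ∂f_i/∂x_j) dx_i ∧ dx_j.
  coefficient of dx ∧ dy: ∂f_2/∂x - ∂f_1/∂y = ∂(z*(-2*x + 3*y))/∂x - ∂(4*y^2 - 2*z^2)/∂y = -8*y - 2*z
  coefficient of dx ∧ dz: ∂f_3/∂x - ∂f_1/∂z = ∂(-2*x*y)/∂x - ∂(4*y^2 - 2*z^2)/∂z = -2*y + 4*z
  coefficient of dy ∧ dz: ∂f_3/∂y - ∂f_2/∂z = ∂(-2*x*y)/∂y - ∂(z*(-2*x + 3*y))/∂z = -3*y
Assembling: d(omega) = (-8*y - 2*z) dx ∧ dy + (-2*y + 4*z) dx ∧ dz + (-3*y) dy ∧ dz.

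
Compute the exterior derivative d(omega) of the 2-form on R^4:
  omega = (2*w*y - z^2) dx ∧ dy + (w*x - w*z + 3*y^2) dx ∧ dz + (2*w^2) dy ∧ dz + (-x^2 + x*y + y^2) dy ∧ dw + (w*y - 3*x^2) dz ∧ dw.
d(omega) = (-6*y - 2*z) dx ∧ dy ∧ dz + (-2*x + 3*y) dx ∧ dy ∧ dw + (-5*x - z) dx ∧ dz ∧ dw + (5*w) dy ∧ dz ∧ dw

For a 2-form omega = sum_{i<j} g_{ij} dx_i ∧ dx_j, the exterior derivative is
  d(omega) = sum_{i<j} d(g_{ij}) ∧ dx_i ∧ dx_j = sum_{i<j, k} (∂g_{ij}/∂x_k) dx_k ∧ dx_i ∧ dx_j.
Expand each term, using dx_k ∧ dx_i ∧ dx_j = sgn(permutation) dx_{(a)} ∧ dx_{(b)} ∧ dx_{(c)} with (a < b < c) sorted:
  d(2*w*y - z^2) includes (∂/∂z)(2*w*y - z^2) dz = (-2*z) dz, which multiplied by dx ∧ dy gives (-2*z) dx ∧ dy ∧ dz
  d(2*w*y - z^2) includes (∂/∂w)(2*w*y - z^2) dw = (2*y) dw, which multiplied by dx ∧ dy gives (2*y) dx ∧ dy ∧ dw
  d(w*x - w*z + 3*y^2) includes (∂/∂y)(w*x - w*z + 3*y^2) dy = (6*y) dy, which multiplied by dx ∧ dz gives (-6*y) dx ∧ dy ∧ dz
  d(w*x - w*z + 3*y^2) includes (∂/∂w)(w*x - w*z + 3*y^2) dw = (x - z) dw, which multiplied by dx ∧ dz gives (x - z) dx ∧ dz ∧ dw
  d(2*w^2) includes (∂/∂w)(2*w^2) dw = (4*w) dw, which multiplied by dy ∧ dz gives (4*w) dy ∧ dz ∧ dw
  d(-x^2 + x*y + y^2) includes (∂/∂x)(-x^2 + x*y + y^2) dx = (-2*x + y) dx, which multiplied by dy ∧ dw gives (-2*x + y) dx ∧ dy ∧ dw
  d(w*y - 3*x^2) includes (∂/∂x)(w*y - 3*x^2) dx = (-6*x) dx, which multiplied by dz ∧ dw gives (-6*x) dx ∧ dz ∧ dw
  d(w*y - 3*x^2) includes (∂/∂y)(w*y - 3*x^2) dy = (w) dy, which multiplied by dz ∧ dw gives (w) dy ∧ dz ∧ dw
Collecting like 3-forms: d(omega) = (-6*y - 2*z) dx ∧ dy ∧ dz + (-2*x + 3*y) dx ∧ dy ∧ dw + (-5*x - z) dx ∧ dz ∧ dw + (5*w) dy ∧ dz ∧ dw.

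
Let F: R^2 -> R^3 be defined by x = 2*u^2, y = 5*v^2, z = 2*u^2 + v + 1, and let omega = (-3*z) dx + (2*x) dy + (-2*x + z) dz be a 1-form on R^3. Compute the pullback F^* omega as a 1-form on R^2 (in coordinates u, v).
F^* omega = (8*u*(-4*u^2 - v - 1)) du + (40*u^2*v - 2*u^2 + v + 1) dv

Using F^*(f dg) = (f ∘ F) d(g ∘ F), substitute each coordinate x_i by F_i(u, v) in f_i, and replace dx_i by d F_i = (∂F_i/∂u) du + (∂F_i/∂v) dv.
  For the x component: f_1(F) = -6*u^2 - 3*v - 3; d F_1 = (4*u) du + (0) dv
  For the y component: f_2(F) = 4*u^2; d F_2 = (0) du + (10*v) dv
  For the z component: f_3(F) = -2*u^2 + v + 1; d F_3 = (4*u) du + (1) dv
Combining and collecting du, dv coefficients:
  coeff of du: 8*u*(-4*u^2 - v - 1)
  coeff of dv: 40*u^2*v - 2*u^2 + v + 1
F^* omega = (8*u*(-4*u^2 - v - 1)) du + (40*u^2*v - 2*u^2 + v + 1) dv.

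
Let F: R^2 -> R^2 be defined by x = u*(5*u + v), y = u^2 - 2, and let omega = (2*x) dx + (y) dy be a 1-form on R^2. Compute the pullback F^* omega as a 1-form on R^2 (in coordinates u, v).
F^* omega = (2*u*(51*u^2 + 15*u*v + v^2 - 2)) du + (2*u^2*(5*u + v)) dv

Using F^*(f dg) = (f ∘ F) d(g ∘ F), substitute each coordinate x_i by F_i(u, v) in f_i, and replace dx_i by d F_i = (∂F_i/∂u) du + (∂F_i/∂v) dv.
  For the x component: f_1(F) = 2*u*(5*u + v); d F_1 = (10*u + v) du + (u) dv
  For the y component: f_2(F) = u^2 - 2; d F_2 = (2*u) du + (0) dv
Combining and collecting du, dv coefficients:
  coeff of du: 2*u*(51*u^2 + 15*u*v + v^2 - 2)
  coeff of dv: 2*u^2*(5*u + v)
F^* omega = (2*u*(51*u^2 + 15*u*v + v^2 - 2)) du + (2*u^2*(5*u + v)) dv.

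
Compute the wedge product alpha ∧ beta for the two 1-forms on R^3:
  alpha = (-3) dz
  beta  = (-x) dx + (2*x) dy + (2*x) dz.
alpha ∧ beta = (-3*x) dx ∧ dz + (6*x) dy ∧ dz

Distribute the wedge, using dx_i ∧ dx_j = -dx_j ∧ dx_i and dx_i ∧ dx_i = 0. For each pair (i, j) with i < j, the coefficient of dx_i ∧ dx_j in alpha ∧ beta is (alpha_i * beta_j - alpha_j * beta_i). Collecting: alpha ∧ beta = (-3*x) dx ∧ dz + (6*x) dy ∧ dz.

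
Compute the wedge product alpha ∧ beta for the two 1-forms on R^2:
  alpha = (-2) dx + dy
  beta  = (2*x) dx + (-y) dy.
alpha ∧ beta = (-2*x + 2*y) dx ∧ dy

Distribute the wedge, using dx_i ∧ dx_j = -dx_j ∧ dx_i and dx_i ∧ dx_i = 0. For each pair (i, j) with i < j, the coefficient of dx_i ∧ dx_j in alpha ∧ beta is (alpha_i * beta_j - alpha_j * beta_i). Collecting: alpha ∧ beta = (-2*x + 2*y) dx ∧ dy.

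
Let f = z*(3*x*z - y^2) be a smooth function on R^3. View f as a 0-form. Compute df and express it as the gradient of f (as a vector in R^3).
df = (3*z^2) dx + (-2*y*z) dy + (6*x*z - y^2) dz; grad f = (3*z^2, -2*y*z, 6*x*z - y^2)

For a 0-form f, d f = (∂f/∂x) dx + (∂f/∂y) dy + (∂f/∂z) dz. The components of the vector representation are exactly the entries of grad f in Cartesian coordinates:
  ∂f/∂x = 3*z^2
  ∂f/∂y = -2*y*z
  ∂f/∂z = 6*x*z - y^2.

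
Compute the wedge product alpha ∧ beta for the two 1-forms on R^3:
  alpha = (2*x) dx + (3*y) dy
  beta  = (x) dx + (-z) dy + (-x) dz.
alpha ∧ beta = (-x*(3*y + 2*z)) dx ∧ dy + (-2*x^2) dx ∧ dz + (-3*x*y) dy ∧ dz

Distribute the wedge, using dx_i ∧ dx_j = -dx_j ∧ dx_i and dx_i ∧ dx_i = 0. For each pair (i, j) with i < j, the coefficient of dx_i ∧ dx_j in alpha ∧ beta is (alpha_i * beta_j - alpha_j * beta_i). Collecting: alpha ∧ beta = (-x*(3*y + 2*z)) dx ∧ dy + (-2*x^2) dx ∧ dz + (-3*x*y) dy ∧ dz.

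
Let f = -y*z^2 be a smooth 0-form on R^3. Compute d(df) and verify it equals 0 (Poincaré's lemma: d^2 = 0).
d(df) = 0

Step 1: df = sum_i (∂f/∂x_i) dx_i = (0) dx + (-z^2) dy + (-2*y*z) dz.
Step 2: Apply d again. Using the 1-form formula, the coefficient of dx ∧ dy in d(df) is ∂^2 f/∂x ∂y - ∂^2 f/∂y ∂x = (0) - (0) = 0 (equality of mixed partials for smooth f).
Similarly for dx ∧ dz and dy ∧ dz — all coefficients vanish. So d(df) = 0.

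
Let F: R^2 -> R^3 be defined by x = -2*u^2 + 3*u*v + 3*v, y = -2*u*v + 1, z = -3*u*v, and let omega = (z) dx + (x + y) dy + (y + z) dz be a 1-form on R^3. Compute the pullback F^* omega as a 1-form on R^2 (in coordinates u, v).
F^* omega = (v*(16*u^2 + 4*u*v - 6*v - 5)) du + (u*(4*u^2 + 4*u*v - 15*v - 5)) dv

Using F^*(f dg) = (f ∘ F) d(g ∘ F), substitute each coordinate x_i by F_i(u, v) in f_i, and replace dx_i by d F_i = (∂F_i/∂u) du + (∂F_i/∂v) dv.
  For the x component: f_1(F) = -3*u*v; d F_1 = (-4*u + 3*v) du + (3*u + 3) dv
  For the y component: f_2(F) = -2*u^2 + u*v + 3*v + 1; d F_2 = (-2*v) du + (-2*u) dv
  For the z component: f_3(F) = -5*u*v + 1; d F_3 = (-3*v) du + (-3*u) dv
Combining and collecting du, dv coefficients:
  coeff of du: v*(16*u^2 + 4*u*v - 6*v - 5)
  coeff of dv: u*(4*u^2 + 4*u*v - 15*v - 5)
F^* omega = (v*(16*u^2 + 4*u*v - 6*v - 5)) du + (u*(4*u^2 + 4*u*v - 15*v - 5)) dv.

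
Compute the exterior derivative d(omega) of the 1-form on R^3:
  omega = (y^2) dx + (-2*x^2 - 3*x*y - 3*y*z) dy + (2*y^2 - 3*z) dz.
d(omega) = (-4*x - 5*y) dx ∧ dy + (7*y) dy ∧ dz

For a 1-form omega = sum_i f_i dx_i, the exterior derivative is
  d(omega) = sum_{i < j} (∂f_j/∂x_i - ∂f_i/∂x_j) dx_i ∧ dx_j.
  coefficient of dx ∧ dy: ∂f_2/∂x - ∂f_1/∂y = ∂(-2*x^2 - 3*x*y - 3*y*z)/∂x - ∂(y^2)/∂y = -4*x - 5*y
  coefficient of dy ∧ dz: ∂f_3/∂y - ∂f_2/∂z = ∂(2*y^2 - 3*z)/∂y - ∂(-2*x^2 - 3*x*y - 3*y*z)/∂z = 7*y
Assembling: d(omega) = (-4*x - 5*y) dx ∧ dy + (7*y) dy ∧ dz.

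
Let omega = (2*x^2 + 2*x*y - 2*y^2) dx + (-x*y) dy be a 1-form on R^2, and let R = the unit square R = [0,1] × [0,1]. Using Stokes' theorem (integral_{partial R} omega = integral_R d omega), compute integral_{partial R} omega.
integral_(partial R) omega = 1/2

Stokes: integral_partial_R omega = integral_R d omega with d omega = (∂Q/∂x - ∂P/∂y) dx ∧ dy.
  ∂Q/∂x = -y
  ∂P/∂y = 2*x - 4*y
  integrand = ∂Q/∂x - ∂P/∂y = -2*x + 3*y.
Integrating over R: integral_0^1 integral_0^1 (-2*x + 3*y) dx dy = 1/2.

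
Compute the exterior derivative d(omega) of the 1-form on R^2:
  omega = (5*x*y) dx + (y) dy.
d(omega) = (-5*x) dx ∧ dy

For a 1-form omega = sum_i f_i dx_i, the exterior derivative is
  d(omega) = sum_{i < j} (∂f_j/∂x_i - ∂f_i/∂x_j) dx_i ∧ dx_j.
  coefficient of dx ∧ dy: ∂f_2/∂x - ∂f_1/∂y = ∂(y)/∂x - ∂(5*x*y)/∂y = -5*x
Assembling: d(omega) = (-5*x) dx ∧ dy.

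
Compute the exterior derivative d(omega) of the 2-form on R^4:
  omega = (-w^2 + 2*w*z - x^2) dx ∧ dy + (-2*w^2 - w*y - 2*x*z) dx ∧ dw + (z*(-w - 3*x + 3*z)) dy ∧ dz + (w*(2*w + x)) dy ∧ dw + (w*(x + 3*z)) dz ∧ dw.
d(omega) = (2*w - 3*z) dx ∧ dy ∧ dz + (2*z) dx ∧ dy ∧ dw + (w + 2*x) dx ∧ dz ∧ dw + (-z) dy ∧ dz ∧ dw

For a 2-form omega = sum_{i<j} g_{ij} dx_i ∧ dx_j, the exterior derivative is
  d(omega) = sum_{i<j} d(g_{ij}) ∧ dx_i ∧ dx_j = sum_{i<j, k} (∂g_{ij}/∂x_k) dx_k ∧ dx_i ∧ dx_j.
Expand each term, using dx_k ∧ dx_i ∧ dx_j = sgn(permutation) dx_{(a)} ∧ dx_{(b)} ∧ dx_{(c)} with (a < b < c) sorted:
  d(-w^2 + 2*w*z - x^2) includes (∂/∂z)(-w^2 + 2*w*z - x^2) dz = (2*w) dz, which multiplied by dx ∧ dy gives (2*w) dx ∧ dy ∧ dz
  d(-w^2 + 2*w*z - x^2) includes (∂/∂w)(-w^2 + 2*w*z - x^2) dw = (-2*w + 2*z) dw, which multiplied by dx ∧ dy gives (-2*w + 2*z) dx ∧ dy ∧ dw
  d(-2*w^2 - w*y - 2*x*z) includes (∂/∂y)(-2*w^2 - w*y - 2*x*z) dy = (-w) dy, which multiplied by dx ∧ dw gives (w) dx ∧ dy ∧ dw
  d(-2*w^2 - w*y - 2*x*z) includes (∂/∂z)(-2*w^2 - w*y - 2*x*z) dz = (-2*x) dz, which multiplied by dx ∧ dw gives (2*x) dx ∧ dz ∧ dw
  d(z*(-w - 3*x + 3*z)) includes (∂/∂x)(z*(-w - 3*x + 3*z)) dx = (-3*z) dx, which multiplied by dy ∧ dz gives (-3*z) dx ∧ dy ∧ dz
  d(z*(-w - 3*x + 3*z)) includes (∂/∂w)(z*(-w - 3*x + 3*z)) dw = (-z) dw, which multiplied by dy ∧ dz gives (-z) dy ∧ dz ∧ dw
  d(w*(2*w + x)) includes (∂/∂x)(w*(2*w + x)) dx = (w) dx, which multiplied by dy ∧ dw gives (w) dx ∧ dy ∧ dw
  d(w*(x + 3*z)) includes (∂/∂x)(w*(x + 3*z)) dx = (w) dx, which multiplied by dz ∧ dw gives (w) dx ∧ dz ∧ dw
Collecting like 3-forms: d(omega) = (2*w - 3*z) dx ∧ dy ∧ dz + (2*z) dx ∧ dy ∧ dw + (w + 2*x) dx ∧ dz ∧ dw + (-z) dy ∧ dz ∧ dw.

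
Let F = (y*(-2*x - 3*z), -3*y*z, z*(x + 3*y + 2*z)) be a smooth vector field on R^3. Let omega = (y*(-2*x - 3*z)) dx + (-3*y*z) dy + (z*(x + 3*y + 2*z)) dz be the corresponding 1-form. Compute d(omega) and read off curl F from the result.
d(omega) = (3*y + 3*z) dy ∧ dz + (-3*y - z) dz ∧ dx + (2*x + 3*z) dx ∧ dy; curl F = (3*y + 3*z, -3*y - z, 2*x + 3*z)

d omega = sum_{i<j} (∂f_j/∂x_i - ∂f_i/∂x_j) dx_i ∧ dx_j. Under the identification (dy ∧ dz, dz ∧ dx, dx ∧ dy) ↔ (e_x, e_y, e_z), the coefficients are exactly the components of curl F. Compute:
  ∂R/∂y - ∂Q/∂z = (3*z) - (-3*y) = 3*y + 3*z
  ∂P/∂z - ∂R/∂x = (-3*y) - (z) = -3*y - z
  ∂Q/∂x - ∂P/∂y = (0) - (-2*x - 3*z) = 2*x + 3*z.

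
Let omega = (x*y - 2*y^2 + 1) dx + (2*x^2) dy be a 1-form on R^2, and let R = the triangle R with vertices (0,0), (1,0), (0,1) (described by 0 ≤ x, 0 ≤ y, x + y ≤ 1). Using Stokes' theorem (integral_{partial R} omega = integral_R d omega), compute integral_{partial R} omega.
integral_(partial R) omega = 7/6

Stokes: integral_partial_R omega = integral_R d omega with d omega = (∂Q/∂x - ∂P/∂y) dx ∧ dy.
  ∂Q/∂x = 4*x
  ∂P/∂y = x - 4*y
  integrand = ∂Q/∂x - ∂P/∂y = 3*x + 4*y.
Integrating over R: integral_0^1 integral_0^{1-x} (3*x + 4*y) dy dx = 7/6.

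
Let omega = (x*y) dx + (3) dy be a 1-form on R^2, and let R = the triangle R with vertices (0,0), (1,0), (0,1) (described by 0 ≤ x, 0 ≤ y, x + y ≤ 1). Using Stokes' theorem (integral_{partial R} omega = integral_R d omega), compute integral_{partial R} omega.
integral_(partial R) omega = -1/6

Stokes: integral_partial_R omega = integral_R d omega with d omega = (∂Q/∂x - ∂P/∂y) dx ∧ dy.
  ∂Q/∂x = 0
  ∂P/∂y = x
  integrand = ∂Q/∂x - ∂P/∂y = -x.
Integrating over R: integral_0^1 integral_0^{1-x} (-x) dy dx = -1/6.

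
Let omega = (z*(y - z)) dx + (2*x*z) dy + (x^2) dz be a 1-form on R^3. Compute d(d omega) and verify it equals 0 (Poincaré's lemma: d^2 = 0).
d(d omega) = 0

Step 1: d omega = sum_{i<j} (∂f_j/∂x_i - ∂f_i/∂x_j) dx_i ∧ dx_j:
  coeff of dx ∧ dy: z
  coeff of dx ∧ dz: 2*x - y + 2*z
  coeff of dy ∧ dz: -2*x
Step 2: Apply d again to each 2-form coefficient. The only possible 3-form in R^3 is dx ∧ dy ∧ dz, with coefficient
  ∂(coeff of dy∧dz)/∂x - ∂(coeff of dx∧dz)/∂y + ∂(coeff of dx∧dy)/∂z
  = ∂/∂x (-2*x) - ∂/∂y (2*x - y + 2*z) + ∂/∂z (z).
Each of these terms simplifies to sums of mixed partials that cancel in pairs. The result is 0 (by equality of mixed partials for smooth functions — Schwarz / Clairaut).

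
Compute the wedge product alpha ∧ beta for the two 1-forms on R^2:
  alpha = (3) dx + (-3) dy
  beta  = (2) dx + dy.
alpha ∧ beta = (9) dx ∧ dy

Distribute the wedge, using dx_i ∧ dx_j = -dx_j ∧ dx_i and dx_i ∧ dx_i = 0. For each pair (i, j) with i < j, the coefficient of dx_i ∧ dx_j in alpha ∧ beta is (alpha_i * beta_j - alpha_j * beta_i). Collecting: alpha ∧ beta = (9) dx ∧ dy.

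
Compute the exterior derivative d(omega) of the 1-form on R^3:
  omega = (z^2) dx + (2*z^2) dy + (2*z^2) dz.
d(omega) = (-2*z) dx ∧ dz + (-4*z) dy ∧ dz

For a 1-form omega = sum_i f_i dx_i, the exterior derivative is
  d(omega) = sum_{i < j} (∂f_j/∂x_i - ∂f_i/∂x_j) dx_i ∧ dx_j.
  coefficient of dx ∧ dz: ∂f_3/∂x - ∂f_1/∂z = ∂(2*z^2)/∂x - ∂(z^2)/∂z = -2*z
  coefficient of dy ∧ dz: ∂f_3/∂y - ∂f_2/∂z = ∂(2*z^2)/∂y - ∂(2*z^2)/∂z = -4*z
Assembling: d(omega) = (-2*z) dx ∧ dz + (-4*z) dy ∧ dz.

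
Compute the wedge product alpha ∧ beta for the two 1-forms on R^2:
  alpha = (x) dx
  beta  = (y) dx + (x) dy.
alpha ∧ beta = (x^2) dx ∧ dy

Distribute the wedge, using dx_i ∧ dx_j = -dx_j ∧ dx_i and dx_i ∧ dx_i = 0. For each pair (i, j) with i < j, the coefficient of dx_i ∧ dx_j in alpha ∧ beta is (alpha_i * beta_j - alpha_j * beta_i). Collecting: alpha ∧ beta = (x^2) dx ∧ dy.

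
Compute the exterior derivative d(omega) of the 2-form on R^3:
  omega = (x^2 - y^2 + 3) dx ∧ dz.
d(omega) = (2*y) dx ∧ dy ∧ dz

For a 2-form omega = sum_{i<j} g_{ij} dx_i ∧ dx_j, the exterior derivative is
  d(omega) = sum_{i<j} d(g_{ij}) ∧ dx_i ∧ dx_j = sum_{i<j, k} (∂g_{ij}/∂x_k) dx_k ∧ dx_i ∧ dx_j.
Expand each term, using dx_k ∧ dx_i ∧ dx_j = sgn(permutation) dx_{(a)} ∧ dx_{(b)} ∧ dx_{(c)} with (a < b < c) sorted:
  d(x^2 - y^2 + 3) includes (∂/∂y)(x^2 - y^2 + 3) dy = (-2*y) dy, which multiplied by dx ∧ dz gives (2*y) dx ∧ dy ∧ dz
Collecting like 3-forms: d(omega) = (2*y) dx ∧ dy ∧ dz.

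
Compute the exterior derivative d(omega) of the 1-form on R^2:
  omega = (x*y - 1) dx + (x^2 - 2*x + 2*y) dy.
d(omega) = (x - 2) dx ∧ dy

For a 1-form omega = sum_i f_i dx_i, the exterior derivative is
  d(omega) = sum_{i < j} (∂f_j/∂x_i - ∂f_i/∂x_j) dx_i ∧ dx_j.
  coefficient of dx ∧ dy: ∂f_2/∂x - ∂f_1/∂y = ∂(x^2 - 2*x + 2*y)/∂x - ∂(x*y - 1)/∂y = x - 2
Assembling: d(omega) = (x - 2) dx ∧ dy.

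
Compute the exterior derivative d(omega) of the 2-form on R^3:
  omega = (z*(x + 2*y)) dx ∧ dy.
d(omega) = (x + 2*y) dx ∧ dy ∧ dz

For a 2-form omega = sum_{i<j} g_{ij} dx_i ∧ dx_j, the exterior derivative is
  d(omega) = sum_{i<j} d(g_{ij}) ∧ dx_i ∧ dx_j = sum_{i<j, k} (∂g_{ij}/∂x_k) dx_k ∧ dx_i ∧ dx_j.
Expand each term, using dx_k ∧ dx_i ∧ dx_j = sgn(permutation) dx_{(a)} ∧ dx_{(b)} ∧ dx_{(c)} with (a < b < c) sorted:
  d(z*(x + 2*y)) includes (∂/∂z)(z*(x + 2*y)) dz = (x + 2*y) dz, which multiplied by dx ∧ dy gives (x + 2*y) dx ∧ dy ∧ dz
Collecting like 3-forms: d(omega) = (x + 2*y) dx ∧ dy ∧ dz.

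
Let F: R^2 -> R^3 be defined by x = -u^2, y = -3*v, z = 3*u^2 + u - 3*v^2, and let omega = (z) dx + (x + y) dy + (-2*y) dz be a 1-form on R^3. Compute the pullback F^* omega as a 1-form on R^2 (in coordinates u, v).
F^* omega = (-6*u^3 - 2*u^2 + 6*u*v^2 + 36*u*v + 6*v) du + (3*u^2 - 36*v^2 + 9*v) dv

Using F^*(f dg) = (f ∘ F) d(g ∘ F), substitute each coordinate x_i by F_i(u, v) in f_i, and replace dx_i by d F_i = (∂F_i/∂u) du + (∂F_i/∂v) dv.
  For the x component: f_1(F) = 3*u^2 + u - 3*v^2; d F_1 = (-2*u) du + (0) dv
  For the y component: f_2(F) = -u^2 - 3*v; d F_2 = (0) du + (-3) dv
  For the z component: f_3(F) = 6*v; d F_3 = (6*u + 1) du + (-6*v) dv
Combining and collecting du, dv coefficients:
  coeff of du: -6*u^3 - 2*u^2 + 6*u*v^2 + 36*u*v + 6*v
  coeff of dv: 3*u^2 - 36*v^2 + 9*v
F^* omega = (-6*u^3 - 2*u^2 + 6*u*v^2 + 36*u*v + 6*v) du + (3*u^2 - 36*v^2 + 9*v) dv.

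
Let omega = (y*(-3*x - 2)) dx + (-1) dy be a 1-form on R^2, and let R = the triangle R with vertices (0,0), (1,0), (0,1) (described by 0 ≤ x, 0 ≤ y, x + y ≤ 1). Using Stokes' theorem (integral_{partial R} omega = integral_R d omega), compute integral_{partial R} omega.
integral_(partial R) omega = 3/2

Stokes: integral_partial_R omega = integral_R d omega with d omega = (∂Q/∂x - ∂P/∂y) dx ∧ dy.
  ∂Q/∂x = 0
  ∂P/∂y = -3*x - 2
  integrand = ∂Q/∂x - ∂P/∂y = 3*x + 2.
Integrating over R: integral_0^1 integral_0^{1-x} (3*x + 2) dy dx = 3/2.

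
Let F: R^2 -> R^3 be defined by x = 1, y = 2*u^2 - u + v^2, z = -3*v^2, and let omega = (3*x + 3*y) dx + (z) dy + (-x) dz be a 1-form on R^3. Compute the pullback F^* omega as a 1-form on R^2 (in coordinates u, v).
F^* omega = (v^2*(3 - 12*u)) du + (6*v*(1 - v^2)) dv

Using F^*(f dg) = (f ∘ F) d(g ∘ F), substitute each coordinate x_i by F_i(u, v) in f_i, and replace dx_i by d F_i = (∂F_i/∂u) du + (∂F_i/∂v) dv.
  For the x component: f_1(F) = 6*u^2 - 3*u + 3*v^2 + 3; d F_1 = (0) du + (0) dv
  For the y component: f_2(F) = -3*v^2; d F_2 = (4*u - 1) du + (2*v) dv
  For the z component: f_3(F) = -1; d F_3 = (0) du + (-6*v) dv
Combining and collecting du, dv coefficients:
  coeff of du: v^2*(3 - 12*u)
  coeff of dv: 6*v*(1 - v^2)
F^* omega = (v^2*(3 - 12*u)) du + (6*v*(1 - v^2)) dv.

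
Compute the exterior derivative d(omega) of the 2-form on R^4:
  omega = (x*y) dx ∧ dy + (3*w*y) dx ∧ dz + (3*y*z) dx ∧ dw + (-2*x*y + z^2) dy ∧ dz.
d(omega) = (-3*w - 2*y) dx ∧ dy ∧ dz + (-3*z) dx ∧ dy ∧ dw

For a 2-form omega = sum_{i<j} g_{ij} dx_i ∧ dx_j, the exterior derivative is
  d(omega) = sum_{i<j} d(g_{ij}) ∧ dx_i ∧ dx_j = sum_{i<j, k} (∂g_{ij}/∂x_k) dx_k ∧ dx_i ∧ dx_j.
Expand each term, using dx_k ∧ dx_i ∧ dx_j = sgn(permutation) dx_{(a)} ∧ dx_{(b)} ∧ dx_{(c)} with (a < b < c) sorted:
  d(3*w*y) includes (∂/∂y)(3*w*y) dy = (3*w) dy, which multiplied by dx ∧ dz gives (-3*w) dx ∧ dy ∧ dz
  d(3*w*y) includes (∂/∂w)(3*w*y) dw = (3*y) dw, which multiplied by dx ∧ dz gives (3*y) dx ∧ dz ∧ dw
  d(3*y*z) includes (∂/∂y)(3*y*z) dy = (3*z) dy, which multiplied by dx ∧ dw gives (-3*z) dx ∧ dy ∧ dw
  d(3*y*z) includes (∂/∂z)(3*y*z) dz = (3*y) dz, which multiplied by dx ∧ dw gives (-3*y) dx ∧ dz ∧ dw
  d(-2*x*y + z^2) includes (∂/∂x)(-2*x*y + z^2) dx = (-2*y) dx, which multiplied by dy ∧ dz gives (-2*y) dx ∧ dy ∧ dz
Collecting like 3-forms: d(omega) = (-3*w - 2*y) dx ∧ dy ∧ dz + (-3*z) dx ∧ dy ∧ dw.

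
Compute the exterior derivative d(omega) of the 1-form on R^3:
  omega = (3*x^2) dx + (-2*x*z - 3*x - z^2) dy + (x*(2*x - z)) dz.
d(omega) = (-2*z - 3) dx ∧ dy + (4*x - z) dx ∧ dz + (2*x + 2*z) dy ∧ dz

For a 1-form omega = sum_i f_i dx_i, the exterior derivative is
  d(omega) = sum_{i < j} (∂f_j/∂x_i - ∂f_i/∂x_j) dx_i ∧ dx_j.
  coefficient of dx ∧ dy: ∂f_2/∂x - ∂f_1/∂y = ∂(-2*x*z - 3*x - z^2)/∂x - ∂(3*x^2)/∂y = -2*z - 3
  coefficient of dx ∧ dz: ∂f_3/∂x - ∂f_1/∂z = ∂(x*(2*x - z))/∂x - ∂(3*x^2)/∂z = 4*x - z
  coefficient of dy ∧ dz: ∂f_3/∂y - ∂f_2/∂z = ∂(x*(2*x - z))/∂y - ∂(-2*x*z - 3*x - z^2)/∂z = 2*x + 2*z
Assembling: d(omega) = (-2*z - 3) dx ∧ dy + (4*x - z) dx ∧ dz + (2*x + 2*z) dy ∧ dz.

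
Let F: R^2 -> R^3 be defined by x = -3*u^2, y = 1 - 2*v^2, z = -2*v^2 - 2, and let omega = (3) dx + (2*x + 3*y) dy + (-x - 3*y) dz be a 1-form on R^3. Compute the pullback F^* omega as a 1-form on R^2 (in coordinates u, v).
F^* omega = (-18*u) du + (12*u^2*v) dv

Using F^*(f dg) = (f ∘ F) d(g ∘ F), substitute each coordinate x_i by F_i(u, v) in f_i, and replace dx_i by d F_i = (∂F_i/∂u) du + (∂F_i/∂v) dv.
  For the x component: f_1(F) = 3; d F_1 = (-6*u) du + (0) dv
  For the y component: f_2(F) = -6*u^2 - 6*v^2 + 3; d F_2 = (0) du + (-4*v) dv
  For the z component: f_3(F) = 3*u^2 + 6*v^2 - 3; d F_3 = (0) du + (-4*v) dv
Combining and collecting du, dv coefficients:
  coeff of du: -18*u
  coeff of dv: 12*u^2*v
F^* omega = (-18*u) du + (12*u^2*v) dv.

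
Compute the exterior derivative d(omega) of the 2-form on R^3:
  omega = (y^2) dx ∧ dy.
d(omega) = 0

For a 2-form omega = sum_{i<j} g_{ij} dx_i ∧ dx_j, the exterior derivative is
  d(omega) = sum_{i<j} d(g_{ij}) ∧ dx_i ∧ dx_j = sum_{i<j, k} (∂g_{ij}/∂x_k) dx_k ∧ dx_i ∧ dx_j.
Expand each term, using dx_k ∧ dx_i ∧ dx_j = sgn(permutation) dx_{(a)} ∧ dx_{(b)} ∧ dx_{(c)} with (a < b < c) sorted:

Collecting like 3-forms: d(omega) = 0.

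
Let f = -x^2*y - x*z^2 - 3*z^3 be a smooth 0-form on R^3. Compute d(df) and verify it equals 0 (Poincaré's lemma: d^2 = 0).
d(df) = 0

Step 1: df = sum_i (∂f/∂x_i) dx_i = (-2*x*y - z^2) dx + (-x^2) dy + (z*(-2*x - 9*z)) dz.
Step 2: Apply d again. Using the 1-form formula, the coefficient of dx ∧ dy in d(df) is ∂^2 f/∂x ∂y - ∂^2 f/∂y ∂x = (-2*x) - (-2*x) = 0 (equality of mixed partials for smooth f).
Similarly for dx ∧ dz and dy ∧ dz — all coefficients vanish. So d(df) = 0.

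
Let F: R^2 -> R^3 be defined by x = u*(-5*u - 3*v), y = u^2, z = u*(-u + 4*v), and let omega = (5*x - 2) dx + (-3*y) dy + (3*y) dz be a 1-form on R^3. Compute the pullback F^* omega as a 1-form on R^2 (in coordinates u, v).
F^* omega = (238*u^3 + 237*u^2*v + 45*u*v^2 + 20*u + 6*v) du + (3*u*(29*u^2 + 15*u*v + 2)) dv

Using F^*(f dg) = (f ∘ F) d(g ∘ F), substitute each coordinate x_i by F_i(u, v) in f_i, and replace dx_i by d F_i = (∂F_i/∂u) du + (∂F_i/∂v) dv.
  For the x component: f_1(F) = -25*u^2 - 15*u*v - 2; d F_1 = (-10*u - 3*v) du + (-3*u) dv
  For the y component: f_2(F) = -3*u^2; d F_2 = (2*u) du + (0) dv
  For the z component: f_3(F) = 3*u^2; d F_3 = (-2*u + 4*v) du + (4*u) dv
Combining and collecting du, dv coefficients:
  coeff of du: 238*u^3 + 237*u^2*v + 45*u*v^2 + 20*u + 6*v
  coeff of dv: 3*u*(29*u^2 + 15*u*v + 2)
F^* omega = (238*u^3 + 237*u^2*v + 45*u*v^2 + 20*u + 6*v) du + (3*u*(29*u^2 + 15*u*v + 2)) dv.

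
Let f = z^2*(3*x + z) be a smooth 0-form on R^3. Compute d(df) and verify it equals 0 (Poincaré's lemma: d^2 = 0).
d(df) = 0

Step 1: df = sum_i (∂f/∂x_i) dx_i = (3*z^2) dx + (0) dy + (3*z*(2*x + z)) dz.
Step 2: Apply d again. Using the 1-form formula, the coefficient of dx ∧ dy in d(df) is ∂^2 f/∂x ∂y - ∂^2 f/∂y ∂x = (0) - (0) = 0 (equality of mixed partials for smooth f).
Similarly for dx ∧ dz and dy ∧ dz — all coefficients vanish. So d(df) = 0.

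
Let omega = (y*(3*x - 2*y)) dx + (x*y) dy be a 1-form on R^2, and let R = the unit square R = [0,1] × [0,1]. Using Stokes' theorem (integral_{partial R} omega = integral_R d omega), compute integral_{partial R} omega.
integral_(partial R) omega = 1

Stokes: integral_partial_R omega = integral_R d omega with d omega = (∂Q/∂x - ∂P/∂y) dx ∧ dy.
  ∂Q/∂x = y
  ∂P/∂y = 3*x - 4*y
  integrand = ∂Q/∂x - ∂P/∂y = -3*x + 5*y.
Integrating over R: integral_0^1 integral_0^1 (-3*x + 5*y) dx dy = 1.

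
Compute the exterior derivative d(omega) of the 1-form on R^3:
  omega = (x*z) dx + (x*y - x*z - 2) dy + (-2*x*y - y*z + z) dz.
d(omega) = (y - z) dx ∧ dy + (-x - 2*y) dx ∧ dz + (-x - z) dy ∧ dz

For a 1-form omega = sum_i f_i dx_i, the exterior derivative is
  d(omega) = sum_{i < j} (∂f_j/∂x_i - ∂f_i/∂x_j) dx_i ∧ dx_j.
  coefficient of dx ∧ dy: ∂f_2/∂x - ∂f_1/∂y = ∂(x*y - x*z - 2)/∂x - ∂(x*z)/∂y = y - z
  coefficient of dx ∧ dz: ∂f_3/∂x - ∂f_1/∂z = ∂(-2*x*y - y*z + z)/∂x - ∂(x*z)/∂z = -x - 2*y
  coefficient of dy ∧ dz: ∂f_3/∂y - ∂f_2/∂z = ∂(-2*x*y - y*z + z)/∂y - ∂(x*y - x*z - 2)/∂z = -x - z
Assembling: d(omega) = (y - z) dx ∧ dy + (-x - 2*y) dx ∧ dz + (-x - z) dy ∧ dz.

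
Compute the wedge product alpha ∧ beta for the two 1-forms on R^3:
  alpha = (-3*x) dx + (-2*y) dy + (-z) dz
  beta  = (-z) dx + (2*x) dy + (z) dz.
alpha ∧ beta = (-6*x^2 - 2*y*z) dx ∧ dy + (-z*(3*x + z)) dx ∧ dz + (2*z*(x - y)) dy ∧ dz

Distribute the wedge, using dx_i ∧ dx_j = -dx_j ∧ dx_i and dx_i ∧ dx_i = 0. For each pair (i, j) with i < j, the coefficient of dx_i ∧ dx_j in alpha ∧ beta is (alpha_i * beta_j - alpha_j * beta_i). Collecting: alpha ∧ beta = (-6*x^2 - 2*y*z) dx ∧ dy + (-z*(3*x + z)) dx ∧ dz + (2*z*(x - y)) dy ∧ dz.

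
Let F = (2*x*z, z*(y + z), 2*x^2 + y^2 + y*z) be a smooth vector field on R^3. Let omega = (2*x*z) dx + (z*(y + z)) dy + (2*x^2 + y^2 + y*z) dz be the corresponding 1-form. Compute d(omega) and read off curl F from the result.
d(omega) = (y - z) dy ∧ dz + (-2*x) dz ∧ dx + (0) dx ∧ dy; curl F = (y - z, -2*x, 0)

d omega = sum_{i<j} (∂f_j/∂x_i - ∂f_i/∂x_j) dx_i ∧ dx_j. Under the identification (dy ∧ dz, dz ∧ dx, dx ∧ dy) ↔ (e_x, e_y, e_z), the coefficients are exactly the components of curl F. Compute:
  ∂R/∂y - ∂Q/∂z = (2*y + z) - (y + 2*z) = y - z
  ∂P/∂z - ∂R/∂x = (2*x) - (4*x) = -2*x
  ∂Q/∂x - ∂P/∂y = (0) - (0) = 0.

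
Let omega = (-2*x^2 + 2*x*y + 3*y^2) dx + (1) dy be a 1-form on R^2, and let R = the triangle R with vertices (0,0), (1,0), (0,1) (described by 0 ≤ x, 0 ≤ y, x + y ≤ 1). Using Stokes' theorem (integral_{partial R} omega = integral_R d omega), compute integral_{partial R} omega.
integral_(partial R) omega = -4/3

Stokes: integral_partial_R omega = integral_R d omega with d omega = (∂Q/∂x - ∂P/∂y) dx ∧ dy.
  ∂Q/∂x = 0
  ∂P/∂y = 2*x + 6*y
  integrand = ∂Q/∂x - ∂P/∂y = -2*x - 6*y.
Integrating over R: integral_0^1 integral_0^{1-x} (-2*x - 6*y) dy dx = -4/3.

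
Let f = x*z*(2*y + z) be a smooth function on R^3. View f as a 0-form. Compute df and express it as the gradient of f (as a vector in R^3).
df = (z*(2*y + z)) dx + (2*x*z) dy + (2*x*(y + z)) dz; grad f = (z*(2*y + z), 2*x*z, 2*x*(y + z))

For a 0-form f, d f = (∂f/∂x) dx + (∂f/∂y) dy + (∂f/∂z) dz. The components of the vector representation are exactly the entries of grad f in Cartesian coordinates:
  ∂f/∂x = z*(2*y + z)
  ∂f/∂y = 2*x*z
  ∂f/∂z = 2*x*(y + z).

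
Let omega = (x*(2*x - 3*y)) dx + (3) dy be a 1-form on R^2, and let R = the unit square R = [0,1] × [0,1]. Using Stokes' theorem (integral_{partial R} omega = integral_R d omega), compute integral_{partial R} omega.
integral_(partial R) omega = 3/2

Stokes: integral_partial_R omega = integral_R d omega with d omega = (∂Q/∂x - ∂P/∂y) dx ∧ dy.
  ∂Q/∂x = 0
  ∂P/∂y = -3*x
  integrand = ∂Q/∂x - ∂P/∂y = 3*x.
Integrating over R: integral_0^1 integral_0^1 (3*x) dx dy = 3/2.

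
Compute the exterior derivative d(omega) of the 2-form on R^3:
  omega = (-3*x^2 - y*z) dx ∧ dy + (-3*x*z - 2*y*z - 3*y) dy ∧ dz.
d(omega) = (-y - 3*z) dx ∧ dy ∧ dz

For a 2-form omega = sum_{i<j} g_{ij} dx_i ∧ dx_j, the exterior derivative is
  d(omega) = sum_{i<j} d(g_{ij}) ∧ dx_i ∧ dx_j = sum_{i<j, k} (∂g_{ij}/∂x_k) dx_k ∧ dx_i ∧ dx_j.
Expand each term, using dx_k ∧ dx_i ∧ dx_j = sgn(permutation) dx_{(a)} ∧ dx_{(b)} ∧ dx_{(c)} with (a < b < c) sorted:
  d(-3*x^2 - y*z) includes (∂/∂z)(-3*x^2 - y*z) dz = (-y) dz, which multiplied by dx ∧ dy gives (-y) dx ∧ dy ∧ dz
  d(-3*x*z - 2*y*z - 3*y) includes (∂/∂x)(-3*x*z - 2*y*z - 3*y) dx = (-3*z) dx, which multiplied by dy ∧ dz gives (-3*z) dx ∧ dy ∧ dz
Collecting like 3-forms: d(omega) = (-y - 3*z) dx ∧ dy ∧ dz.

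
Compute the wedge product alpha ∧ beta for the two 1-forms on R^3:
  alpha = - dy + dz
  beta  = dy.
alpha ∧ beta = (-1) dy ∧ dz

Distribute the wedge, using dx_i ∧ dx_j = -dx_j ∧ dx_i and dx_i ∧ dx_i = 0. For each pair (i, j) with i < j, the coefficient of dx_i ∧ dx_j in alpha ∧ beta is (alpha_i * beta_j - alpha_j * beta_i). Collecting: alpha ∧ beta = (-1) dy ∧ dz.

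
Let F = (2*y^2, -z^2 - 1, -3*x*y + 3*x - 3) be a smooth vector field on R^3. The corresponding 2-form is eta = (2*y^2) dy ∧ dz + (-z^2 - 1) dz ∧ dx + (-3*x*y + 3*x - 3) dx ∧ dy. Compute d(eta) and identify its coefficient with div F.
d(eta) = (0) dx ∧ dy ∧ dz; div F = 0

For a 2-form in R^3 of the form above, applying d gives a 3-form with coefficient ∂P/∂x + ∂Q/∂y + ∂R/∂z:
  ∂P/∂x = 0
  ∂Q/∂y = 0
  ∂R/∂z = 0
Sum = 0, which is exactly div F.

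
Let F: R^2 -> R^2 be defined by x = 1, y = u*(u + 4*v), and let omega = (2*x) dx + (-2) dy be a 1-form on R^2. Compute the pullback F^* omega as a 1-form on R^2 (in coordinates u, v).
F^* omega = (-4*u - 8*v) du + (-8*u) dv

Using F^*(f dg) = (f ∘ F) d(g ∘ F), substitute each coordinate x_i by F_i(u, v) in f_i, and replace dx_i by d F_i = (∂F_i/∂u) du + (∂F_i/∂v) dv.
  For the x component: f_1(F) = 2; d F_1 = (0) du + (0) dv
  For the y component: f_2(F) = -2; d F_2 = (2*u + 4*v) du + (4*u) dv
Combining and collecting du, dv coefficients:
  coeff of du: -4*u - 8*v
  coeff of dv: -8*u
F^* omega = (-4*u - 8*v) du + (-8*u) dv.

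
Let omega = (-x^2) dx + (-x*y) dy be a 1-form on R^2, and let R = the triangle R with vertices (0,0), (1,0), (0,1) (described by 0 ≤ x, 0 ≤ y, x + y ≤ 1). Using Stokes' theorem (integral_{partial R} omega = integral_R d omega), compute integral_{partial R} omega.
integral_(partial R) omega = -1/6

Stokes: integral_partial_R omega = integral_R d omega with d omega = (∂Q/∂x - ∂P/∂y) dx ∧ dy.
  ∂Q/∂x = -y
  ∂P/∂y = 0
  integrand = ∂Q/∂x - ∂P/∂y = -y.
Integrating over R: integral_0^1 integral_0^{1-x} (-y) dy dx = -1/6.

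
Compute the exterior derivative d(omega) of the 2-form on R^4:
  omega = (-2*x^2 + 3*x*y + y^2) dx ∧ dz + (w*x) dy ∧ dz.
d(omega) = (w - 3*x - 2*y) dx ∧ dy ∧ dz + (x) dy ∧ dz ∧ dw

For a 2-form omega = sum_{i<j} g_{ij} dx_i ∧ dx_j, the exterior derivative is
  d(omega) = sum_{i<j} d(g_{ij}) ∧ dx_i ∧ dx_j = sum_{i<j, k} (∂g_{ij}/∂x_k) dx_k ∧ dx_i ∧ dx_j.
Expand each term, using dx_k ∧ dx_i ∧ dx_j = sgn(permutation) dx_{(a)} ∧ dx_{(b)} ∧ dx_{(c)} with (a < b < c) sorted:
  d(-2*x^2 + 3*x*y + y^2) includes (∂/∂y)(-2*x^2 + 3*x*y + y^2) dy = (3*x + 2*y) dy, which multiplied by dx ∧ dz gives (-3*x - 2*y) dx ∧ dy ∧ dz
  d(w*x) includes (∂/∂x)(w*x) dx = (w) dx, which multiplied by dy ∧ dz gives (w) dx ∧ dy ∧ dz
  d(w*x) includes (∂/∂w)(w*x) dw = (x) dw, which multiplied by dy ∧ dz gives (x) dy ∧ dz ∧ dw
Collecting like 3-forms: d(omega) = (w - 3*x - 2*y) dx ∧ dy ∧ dz + (x) dy ∧ dz ∧ dw.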